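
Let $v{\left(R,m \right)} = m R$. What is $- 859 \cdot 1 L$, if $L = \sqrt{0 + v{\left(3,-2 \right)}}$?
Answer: $- 859 i \sqrt{6} \approx - 2104.1 i$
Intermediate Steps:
$v{\left(R,m \right)} = R m$
$L = i \sqrt{6}$ ($L = \sqrt{0 + 3 \left(-2\right)} = \sqrt{0 - 6} = \sqrt{-6} = i \sqrt{6} \approx 2.4495 i$)
$- 859 \cdot 1 L = - 859 \cdot 1 i \sqrt{6} = - 859 i \sqrt{6}$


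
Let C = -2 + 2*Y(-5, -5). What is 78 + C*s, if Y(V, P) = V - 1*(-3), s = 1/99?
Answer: 2572/33 ≈ 77.939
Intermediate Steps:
s = 1/99 ≈ 0.010101
Y(V, P) = 3 + V (Y(V, P) = V + 3 = 3 + V)
C = -6 (C = -2 + 2*(3 - 5) = -2 + 2*(-2) = -2 - 4 = -6)
78 + C*s = 78 - 6*1/99 = 78 - 2/33 = 2572/33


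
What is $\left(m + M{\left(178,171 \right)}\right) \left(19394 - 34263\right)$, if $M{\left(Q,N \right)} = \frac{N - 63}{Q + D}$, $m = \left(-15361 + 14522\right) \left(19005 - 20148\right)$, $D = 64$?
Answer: $- \frac{1725343313499}{121} \approx -1.4259 \cdot 10^{10}$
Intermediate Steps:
$m = 958977$ ($m = \left(-839\right) \left(-1143\right) = 958977$)
$M{\left(Q,N \right)} = \frac{-63 + N}{64 + Q}$ ($M{\left(Q,N \right)} = \frac{N - 63}{Q + 64} = \frac{-63 + N}{64 + Q}$)
$\left(m + M{\left(178,171 \right)}\right) \left(19394 - 34263\right) = \left(958977 + \frac{-63 + 171}{64 + 178}\right) \left(19394 - 34263\right) = \left(958977 + \frac{1}{242} \cdot 108\right) \left(-14869\right) = \left(958977 + \frac{54}{121}\right) \left(-14869\right) = \frac{116036271}{121} \left(-14869\right) = - \frac{1725343313499}{121}$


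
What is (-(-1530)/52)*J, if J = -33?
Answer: -25245/26 ≈ -970.96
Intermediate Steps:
(-(-1530)/52)*J = -(-1530)/52*(-33) = -34*(-45/52)*(-33) = (765/26)*(-33) = -25245/26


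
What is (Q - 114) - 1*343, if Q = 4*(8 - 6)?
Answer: -449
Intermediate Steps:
Q = 8 (Q = 4*2 = 8)
(Q - 114) - 1*343 = (8 - 114) - 1*343 = -106 - 343 = -449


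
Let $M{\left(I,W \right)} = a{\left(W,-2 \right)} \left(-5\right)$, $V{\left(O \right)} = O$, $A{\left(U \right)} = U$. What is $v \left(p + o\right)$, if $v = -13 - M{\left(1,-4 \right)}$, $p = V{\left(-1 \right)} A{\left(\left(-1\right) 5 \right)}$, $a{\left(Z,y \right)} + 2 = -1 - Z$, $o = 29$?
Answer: $-272$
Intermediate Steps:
$a{\left(Z,y \right)} = -3 - Z$ ($a{\left(Z,y \right)} = -2 - \left(1 + Z\right) = -3 - Z$)
$M{\left(I,W \right)} = 15 + 5 W$ ($M{\left(I,W \right)} = \left(-3 - W\right) \left(-5\right) = 15 + 5 W$)
$p = 5$ ($p = - \left(-1\right) 5 = \left(-1\right) \left(-5\right) = 5$)
$v = -8$ ($v = -13 - \left(15 + 5 \left(-4\right)\right) = -13 - \left(15 - 20\right) = -13 - -5 = -13 + 5 = -8$)
$v \left(p + o\right) = - 8 \left(5 + 29\right) = \left(-8\right) 34 = -272$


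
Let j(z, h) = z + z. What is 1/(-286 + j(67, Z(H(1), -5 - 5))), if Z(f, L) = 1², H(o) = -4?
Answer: -1/152 ≈ -0.0065789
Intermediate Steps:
Z(f, L) = 1
j(z, h) = 2*z
1/(-286 + j(67, Z(H(1), -5 - 5))) = 1/(-286 + 2*67) = 1/(-286 + 134) = 1/(-152) = -1/152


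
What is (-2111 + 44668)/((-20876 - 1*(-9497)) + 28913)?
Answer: 42557/17534 ≈ 2.4271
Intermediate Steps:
(-2111 + 44668)/((-20876 - 1*(-9497)) + 28913) = 42557/((-20876 + 9497) + 28913) = 42557/(-11379 + 28913) = 42557/17534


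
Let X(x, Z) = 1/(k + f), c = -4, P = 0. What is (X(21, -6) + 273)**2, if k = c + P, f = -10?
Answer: 14600041/196 ≈ 74490.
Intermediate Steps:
k = -4 (k = -4 + 0 = -4)
X(x, Z) = -1/14 (X(x, Z) = 1/(-4 - 10) = 1/(-14) = -1/14)
(X(21, -6) + 273)**2 = (-1/14 + 273)**2 = (3821/14)**2 = 14600041/196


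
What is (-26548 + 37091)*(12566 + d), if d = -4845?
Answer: 81402503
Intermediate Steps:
(-26548 + 37091)*(12566 + d) = (-26548 + 37091)*(12566 - 4845) = 10543*7721 = 81402503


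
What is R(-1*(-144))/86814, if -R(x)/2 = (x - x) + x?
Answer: -16/4823 ≈ -0.0033174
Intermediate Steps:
R(x) = -2*x (R(x) = -2*((x - x) + x) = -2*(0 + x) = -2*x)
R(-1*(-144))/86814 = -(-2)*(-144)/86814 = -2*144*(1/86814) = -288*1/86814 = -16/4823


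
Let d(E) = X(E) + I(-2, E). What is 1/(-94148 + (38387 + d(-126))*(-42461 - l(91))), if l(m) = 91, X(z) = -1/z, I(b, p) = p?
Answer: -7/11397235904 ≈ -6.1418e-10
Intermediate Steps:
d(E) = E - 1/E (d(E) = -1/E + E = E - 1/E)
1/(-94148 + (38387 + d(-126))*(-42461 - l(91))) = 1/(-94148 + (38387 + (-126 - 1/(-126)))*(-42461 - 1*91)) = 1/(-94148 + (38387 + (-126 - 1*(-1/126)))*(-42461 - 91)) = 1/(-94148 + (38387 + (-126 + 1/126))*(-42552)) = 1/(-94148 + (38387 - 15875/126)*(-42552)) = 1/(-94148 + (4820887/126)*(-42552)) = 1/(-94148 - 11396576868/7) = 1/(-11397235904/7) = -7/11397235904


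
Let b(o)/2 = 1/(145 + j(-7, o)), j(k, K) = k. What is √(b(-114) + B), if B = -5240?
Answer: I*√24947571/69 ≈ 72.388*I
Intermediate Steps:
b(o) = 1/69 (b(o) = 2/(145 - 7) = 2/138 = 2*(1/138) = 1/69)
√(b(-114) + B) = √(1/69 - 5240) = √(-361559/69) = I*√24947571/69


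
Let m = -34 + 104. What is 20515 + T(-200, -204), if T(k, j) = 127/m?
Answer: 1436177/70 ≈ 20517.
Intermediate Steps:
m = 70
T(k, j) = 127/70
20515 + T(-200, -204) = 20515 + 127/70 = 1436177/70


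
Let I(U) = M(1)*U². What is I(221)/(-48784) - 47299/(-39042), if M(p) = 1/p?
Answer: 200292047/952312464 ≈ 0.21032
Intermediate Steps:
M(p) = 1/p
I(U) = U² (I(U) = U²/1 = 1*U² = U²)
I(221)/(-48784) - 47299/(-39042) = 221²/(-48784) - 47299/(-39042) = 48841*(-1/48784) - 47299*(-1/39042) = -48841/48784 + 47299/39042 = 200292047/952312464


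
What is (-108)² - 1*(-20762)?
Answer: 32426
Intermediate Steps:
(-108)² - 1*(-20762) = 11664 + 20762 = 32426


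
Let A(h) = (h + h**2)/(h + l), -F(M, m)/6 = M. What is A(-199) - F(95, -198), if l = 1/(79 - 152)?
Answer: 2702307/7264 ≈ 372.01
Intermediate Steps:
F(M, m) = -6*M
l = -1/73 (l = 1/(-73) = -1/73 ≈ -0.013699)
A(h) = (h + h**2)/(-1/73 + h) (A(h) = (h + h**2)/(h - 1/73) = (h + h**2)/(-1/73 + h))
A(-199) - F(95, -198) = 73*(-199)*(1 - 199)/(-1 + 73*(-199)) - (-6)*95 = 73*(-199)*(-198)/(-1 - 14527) - 1*(-570) = 73*(-199)*(-198)/(-14528) + 570 = 73*(-199)*(-1/14528)*(-198) + 570 = -1438173/7264 + 570 = 2702307/7264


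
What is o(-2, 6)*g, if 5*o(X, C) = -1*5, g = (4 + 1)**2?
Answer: -25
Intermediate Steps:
g = 25 (g = 5**2 = 25)
o(X, C) = -1 (o(X, C) = (-1*5)/5 = (1/5)*(-5) = -1)
o(-2, 6)*g = -1*25 = -25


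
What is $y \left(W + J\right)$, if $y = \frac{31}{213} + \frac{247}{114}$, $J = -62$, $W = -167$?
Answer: $- \frac{225565}{426} \approx -529.5$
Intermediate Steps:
$y = \frac{985}{426}$ ($y = 31 \cdot \frac{1}{213} + 247 \cdot \frac{1}{114} = \frac{31}{213} + \frac{13}{6} = \frac{985}{426} \approx 2.3122$)
$y \left(W + J\right) = \frac{985 \left(-167 - 62\right)}{426} = \frac{985}{426} \left(-229\right) = - \frac{225565}{426}$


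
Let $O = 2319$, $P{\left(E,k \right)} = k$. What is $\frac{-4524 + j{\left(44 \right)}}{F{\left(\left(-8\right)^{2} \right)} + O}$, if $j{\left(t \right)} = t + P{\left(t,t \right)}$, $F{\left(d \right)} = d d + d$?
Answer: $- \frac{4436}{6479} \approx -0.68467$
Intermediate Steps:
$F{\left(d \right)} = d + d^{2}$ ($F{\left(d \right)} = d^{2} + d = d + d^{2}$)
$j{\left(t \right)} = 2 t$ ($j{\left(t \right)} = t + t = 2 t$)
$\frac{-4524 + j{\left(44 \right)}}{F{\left(\left(-8\right)^{2} \right)} + O} = \frac{-4524 + 2 \cdot 44}{\left(-8\right)^{2} \left(1 + \left(-8\right)^{2}\right) + 2319} = \frac{-4524 + 88}{64 \left(1 + 64\right) + 2319} = - \frac{4436}{64 \cdot 65 + 2319} = - \frac{4436}{4160 + 2319} = - \frac{4436}{6479}$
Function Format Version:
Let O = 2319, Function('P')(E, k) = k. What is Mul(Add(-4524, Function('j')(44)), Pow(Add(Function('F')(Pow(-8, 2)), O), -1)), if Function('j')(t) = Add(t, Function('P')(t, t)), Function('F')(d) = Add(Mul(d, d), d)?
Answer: Rational(-4436, 6479) ≈ -0.68467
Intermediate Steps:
Function('F')(d) = Add(d, Pow(d, 2)) (Function('F')(d) = Add(Pow(d, 2), d) = Add(d, Pow(d, 2)))
Function('j')(t) = Mul(2, t) (Function('j')(t) = Add(t, t) = Mul(2, t))
Mul(Add(-4524, Function('j')(44)), Pow(Add(Function('F')(Pow(-8, 2)), O), -1)) = Mul(Add(-4524, Mul(2, 44)), Pow(Add(Mul(Pow(-8, 2), Add(1, Pow(-8, 2))), 2319), -1)) = Mul(Add(-4524, 88), Pow(Add(Mul(64, Add(1, 64)), 2319), -1)) = Mul(-4436, Pow(Add(Mul(64, 65), 2319), -1)) = Mul(-4436, Pow(Add(4160, 2319), -1)) = Mul(-4436, Pow(6479, -1)) = Mul(-4436, Rational(1, 6479)) = Rational(-4436, 6479)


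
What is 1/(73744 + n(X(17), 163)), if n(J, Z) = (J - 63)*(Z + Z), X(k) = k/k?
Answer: 1/53532 ≈ 1.8680e-5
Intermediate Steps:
X(k) = 1
n(J, Z) = 2*Z*(-63 + J) (n(J, Z) = (-63 + J)*(2*Z) = 2*Z*(-63 + J))
1/(73744 + n(X(17), 163)) = 1/(73744 + 2*163*(-63 + 1)) = 1/(73744 + 2*163*(-62)) = 1/(73744 - 20212) = 1/53532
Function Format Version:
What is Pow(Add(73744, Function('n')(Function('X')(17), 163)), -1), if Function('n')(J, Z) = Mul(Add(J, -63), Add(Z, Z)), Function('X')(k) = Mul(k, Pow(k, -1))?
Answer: Rational(1, 53532) ≈ 1.8680e-5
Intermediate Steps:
Function('X')(k) = 1
Function('n')(J, Z) = Mul(2, Z, Add(-63, J)) (Function('n')(J, Z) = Mul(Add(-63, J), Mul(2, Z)) = Mul(2, Z, Add(-63, J)))
Pow(Add(73744, Function('n')(Function('X')(17), 163)), -1) = Pow(Add(73744, Mul(2, 163, Add(-63, 1))), -1) = Pow(Add(73744, Mul(2, 163, -62)), -1) = Pow(Add(73744, -20212), -1) = Pow(53532, -1) = Rational(1, 53532)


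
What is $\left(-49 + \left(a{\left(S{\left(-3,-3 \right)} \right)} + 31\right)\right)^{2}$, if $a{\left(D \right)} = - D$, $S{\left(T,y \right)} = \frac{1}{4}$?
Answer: $\frac{5329}{16} \approx 333.06$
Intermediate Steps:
$S{\left(T,y \right)} = \frac{1}{4}$
$\left(-49 + \left(a{\left(S{\left(-3,-3 \right)} \right)} + 31\right)\right)^{2} = \left(-49 + \left(\left(-1\right) \frac{1}{4} + 31\right)\right)^{2} = \left(-49 + \left(- \frac{1}{4} + 31\right)\right)^{2} = \left(-49 + \frac{123}{4}\right)^{2} = \left(- \frac{73}{4}\right)^{2} = \frac{5329}{16}$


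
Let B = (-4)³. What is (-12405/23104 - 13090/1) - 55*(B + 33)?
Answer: -263051445/23104 ≈ -11386.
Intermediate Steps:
B = -64
(-12405/23104 - 13090/1) - 55*(B + 33) = (-12405/23104 - 13090/1) - 55*(-64 + 33) = (-12405*1/23104 - 13090*1) - 55*(-31) = (-12405/23104 - 13090) + 1705 = -302443765/23104 + 1705 = -263051445/23104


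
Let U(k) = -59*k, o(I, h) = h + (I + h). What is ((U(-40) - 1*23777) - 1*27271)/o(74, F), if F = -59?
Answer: 12172/11 ≈ 1106.5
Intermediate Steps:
o(I, h) = I + 2*h
((U(-40) - 1*23777) - 1*27271)/o(74, F) = ((-59*(-40) - 1*23777) - 1*27271)/(74 + 2*(-59)) = ((2360 - 23777) - 27271)/(74 - 118) = (-21417 - 27271)/(-44) = -48688*(-1/44) = 12172/11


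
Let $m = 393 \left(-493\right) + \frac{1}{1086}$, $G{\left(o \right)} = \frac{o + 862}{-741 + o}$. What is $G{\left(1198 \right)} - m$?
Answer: $\frac{96160252901}{496302} \approx 1.9375 \cdot 10^{5}$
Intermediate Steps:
$G{\left(o \right)} = \frac{862 + o}{-741 + o}$
$m = - \frac{210411413}{1086}$ ($m = -193749 + \frac{1}{1086} = - \frac{210411413}{1086} \approx -1.9375 \cdot 10^{5}$)
$G{\left(1198 \right)} - m = \frac{862 + 1198}{-741 + 1198} - - \frac{210411413}{1086} = \frac{1}{457} \cdot 2060 + \frac{210411413}{1086} = \frac{2060}{457} + \frac{210411413}{1086} = \frac{96160252901}{496302}$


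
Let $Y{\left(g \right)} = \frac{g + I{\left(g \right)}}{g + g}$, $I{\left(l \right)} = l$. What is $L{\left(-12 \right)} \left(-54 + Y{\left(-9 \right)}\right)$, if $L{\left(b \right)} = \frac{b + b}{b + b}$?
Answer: $-53$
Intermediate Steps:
$Y{\left(g \right)} = 1$ ($Y{\left(g \right)} = \frac{g + g}{g + g} = \frac{2 g}{2 g} = 2 g \frac{1}{2 g} = 1$)
$L{\left(b \right)} = 1$ ($L{\left(b \right)} = \frac{2 b}{2 b} = 2 b \frac{1}{2 b} = 1$)
$L{\left(-12 \right)} \left(-54 + Y{\left(-9 \right)}\right) = 1 \left(-54 + 1\right) = 1 \left(-53\right) = -53$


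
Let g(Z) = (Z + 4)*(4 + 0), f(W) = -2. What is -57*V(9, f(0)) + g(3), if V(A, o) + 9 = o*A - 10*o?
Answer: 427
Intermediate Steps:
V(A, o) = -9 - 10*o + A*o (V(A, o) = -9 + (o*A - 10*o) = -9 + (A*o - 10*o) = -9 + (-10*o + A*o) = -9 - 10*o + A*o)
g(Z) = 16 + 4*Z (g(Z) = (4 + Z)*4 = 16 + 4*Z)
-57*V(9, f(0)) + g(3) = -57*(-9 - 10*(-2) + 9*(-2)) + (16 + 4*3) = -57*(-9 + 20 - 18) + (16 + 12) = -57*(-7) + 28 = 399 + 28 = 427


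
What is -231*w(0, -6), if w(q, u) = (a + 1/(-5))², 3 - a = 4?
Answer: -8316/25 ≈ -332.64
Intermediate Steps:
a = -1 (a = 3 - 1*4 = 3 - 4 = -1)
w(q, u) = 36/25 (w(q, u) = (-1 + 1/(-5))² = (-1 + 1*(-⅕))² = (-1 - ⅕)² = (-6/5)² = 36/25)
-231*w(0, -6) = -231*36/25 = -8316/25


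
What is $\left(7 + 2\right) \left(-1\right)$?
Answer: $-9$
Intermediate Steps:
$\left(7 + 2\right) \left(-1\right) = 9 \left(-1\right) = -9$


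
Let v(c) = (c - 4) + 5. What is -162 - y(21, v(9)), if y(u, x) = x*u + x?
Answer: -382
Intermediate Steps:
v(c) = 1 + c (v(c) = (-4 + c) + 5 = 1 + c)
y(u, x) = x + u*x (y(u, x) = u*x + x = x + u*x)
-162 - y(21, v(9)) = -162 - (1 + 9)*(1 + 21) = -162 - 10*22 = -162 - 1*220 = -162 - 220 = -382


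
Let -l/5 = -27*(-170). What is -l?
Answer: 22950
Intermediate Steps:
l = -22950 (l = -(-135)*(-170) = -5*4590 = -22950)
-l = -1*(-22950) = 22950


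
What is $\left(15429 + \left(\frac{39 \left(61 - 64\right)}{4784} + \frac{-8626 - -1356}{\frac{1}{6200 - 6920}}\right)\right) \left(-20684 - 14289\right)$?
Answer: $- \frac{67565634904299}{368} \approx -1.836 \cdot 10^{11}$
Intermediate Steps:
$\left(15429 + \left(\frac{39 \left(61 - 64\right)}{4784} + \frac{-8626 - -1356}{\frac{1}{6200 - 6920}}\right)\right) \left(-20684 - 14289\right) = \left(15429 + \left(39 \left(-3\right) \frac{1}{4784} + \frac{-8626 + 1356}{\frac{1}{-720}}\right)\right) \left(-34973\right) = \left(15429 - \left(\frac{9}{368} + \frac{7270}{- \frac{1}{720}}\right)\right) \left(-34973\right) = \left(15429 - - \frac{1926259191}{368}\right) \left(-34973\right) = \left(15429 + \left(- \frac{9}{368} + 5234400\right)\right) \left(-34973\right) = \left(15429 + \frac{1926259191}{368}\right) \left(-34973\right) = \frac{1931937063}{368} \left(-34973\right) = - \frac{67565634904299}{368}$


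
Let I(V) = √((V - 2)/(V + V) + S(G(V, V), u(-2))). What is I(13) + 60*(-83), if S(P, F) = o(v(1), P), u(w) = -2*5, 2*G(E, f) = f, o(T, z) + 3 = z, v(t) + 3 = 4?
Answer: -4980 + √663/13 ≈ -4978.0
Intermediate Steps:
v(t) = 1 (v(t) = -3 + 4 = 1)
o(T, z) = -3 + z
G(E, f) = f/2
u(w) = -10
S(P, F) = -3 + P
I(V) = √(-3 + V/2 + (-2 + V)/(2*V)) (I(V) = √((V - 2)/(V + V) + (-3 + V/2)) = √((-2 + V)/((2*V)) + (-3 + V/2)) = √((-2 + V)*(1/(2*V)) + (-3 + V/2)) = √((-2 + V)/(2*V) + (-3 + V/2)) = √(-3 + V/2 + (-2 + V)/(2*V)))
I(13) + 60*(-83) = √(-10 - 4/13 + 2*13)/2 + 60*(-83) = √(-10 - 4*1/13 + 26)/2 - 4980 = √(-10 - 4/13 + 26)/2 - 4980 = √(204/13)/2 - 4980 = (2*√663/13)/2 - 4980 = √663/13 - 4980 = -4980 + √663/13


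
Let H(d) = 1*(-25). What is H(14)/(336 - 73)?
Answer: -25/263 ≈ -0.095057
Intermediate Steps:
H(d) = -25
H(14)/(336 - 73) = -25/(336 - 73) = -25/263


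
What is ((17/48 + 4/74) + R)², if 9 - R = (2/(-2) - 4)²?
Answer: 766791481/3154176 ≈ 243.10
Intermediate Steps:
R = -16 (R = 9 - (2/(-2) - 4)² = 9 - (2*(-½) - 4)² = 9 - (-1 - 4)² = 9 - 1*(-5)² = 9 - 1*25 = 9 - 25 = -16)
((17/48 + 4/74) + R)² = ((17/48 + 4/74) - 16)² = ((17*(1/48) + 4*(1/74)) - 16)² = ((17/48 + 2/37) - 16)² = (725/1776 - 16)² = (-27691/1776)² = 766791481/3154176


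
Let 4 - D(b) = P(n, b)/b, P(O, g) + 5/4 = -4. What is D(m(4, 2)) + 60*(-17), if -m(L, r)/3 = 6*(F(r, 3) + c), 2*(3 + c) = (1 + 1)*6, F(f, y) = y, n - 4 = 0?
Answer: -146311/144 ≈ -1016.0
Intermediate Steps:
n = 4 (n = 4 + 0 = 4)
c = 3 (c = -3 + ((1 + 1)*6)/2 = -3 + (2*6)/2 = -3 + (½)*12 = -3 + 6 = 3)
P(O, g) = -21/4 (P(O, g) = -5/4 - 4 = -21/4)
m(L, r) = -108 (m(L, r) = -18*(3 + 3) = -18*6 = -3*36 = -108)
D(b) = 4 + 21/(4*b) (D(b) = 4 - (-21)/(4*b) = 4 + 21/(4*b))
D(m(4, 2)) + 60*(-17) = (4 + (21/4)/(-108)) + 60*(-17) = (4 + (21/4)*(-1/108)) - 1020 = (4 - 7/144) - 1020 = 569/144 - 1020 = -146311/144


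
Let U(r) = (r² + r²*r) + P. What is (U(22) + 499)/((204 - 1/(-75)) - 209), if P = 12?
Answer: -873225/374 ≈ -2334.8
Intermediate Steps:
U(r) = 12 + r² + r³ (U(r) = (r² + r²*r) + 12 = (r² + r³) + 12 = 12 + r² + r³)
(U(22) + 499)/((204 - 1/(-75)) - 209) = ((12 + 22² + 22³) + 499)/((204 - 1/(-75)) - 209) = ((12 + 484 + 10648) + 499)/((204 - 1*(-1/75)) - 209) = (11144 + 499)/((204 + 1/75) - 209) = 11643/(15301/75 - 209) = 11643/(-374/75) = 11643*(-75/374) = -873225/374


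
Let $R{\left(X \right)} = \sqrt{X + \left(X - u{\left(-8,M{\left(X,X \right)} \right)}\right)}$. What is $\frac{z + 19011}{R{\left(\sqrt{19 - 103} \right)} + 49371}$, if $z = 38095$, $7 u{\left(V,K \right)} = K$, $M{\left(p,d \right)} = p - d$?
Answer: $\frac{327248916902198046}{282923095233047677} - \frac{13256726292852 \sqrt[4]{21} \sqrt{i}}{282923095233047677} + \frac{537024824 i \sqrt{21}}{282923095233047677} - \frac{65264 i 21^{\frac{3}{4}} \sqrt{i}}{848769285699143031} \approx 1.1566 - 7.0918 \cdot 10^{-5} i$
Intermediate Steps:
$u{\left(V,K \right)} = \frac{K}{7}$
$R{\left(X \right)} = \sqrt{2} \sqrt{X}$ ($R{\left(X \right)} = \sqrt{X + \left(X - \frac{X - X}{7}\right)} = \sqrt{X + \left(X - \frac{1}{7} \cdot 0\right)} = \sqrt{X + \left(X - 0\right)} = \sqrt{X + \left(X + 0\right)} = \sqrt{X + X} = \sqrt{2 X} = \sqrt{2} \sqrt{X}$)
$\frac{z + 19011}{R{\left(\sqrt{19 - 103} \right)} + 49371} = \frac{38095 + 19011}{\sqrt{2} \sqrt{\sqrt{19 - 103}} + 49371} = \frac{57106}{\sqrt{2} \sqrt{\sqrt{-84}} + 49371} = \frac{57106}{\sqrt{2} \sqrt{2 i \sqrt{21}} + 49371} = \frac{57106}{\sqrt{2} \sqrt{2} \sqrt[4]{21} \sqrt{i} + 49371} = \frac{57106}{2 \sqrt[4]{21} \sqrt{i} + 49371} = \frac{57106}{49371 + 2 \sqrt[4]{21} \sqrt{i}}$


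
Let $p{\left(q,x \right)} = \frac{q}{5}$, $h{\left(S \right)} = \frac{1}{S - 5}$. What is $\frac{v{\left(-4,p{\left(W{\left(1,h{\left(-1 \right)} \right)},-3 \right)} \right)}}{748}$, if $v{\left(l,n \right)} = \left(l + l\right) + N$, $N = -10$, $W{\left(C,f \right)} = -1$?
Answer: $- \frac{9}{374} \approx -0.024064$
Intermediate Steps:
$h{\left(S \right)} = \frac{1}{-5 + S}$
$p{\left(q,x \right)} = \frac{q}{5}$ ($p{\left(q,x \right)} = q \frac{1}{5} = \frac{q}{5}$)
$v{\left(l,n \right)} = -10 + 2 l$ ($v{\left(l,n \right)} = \left(l + l\right) - 10 = 2 l - 10 = -10 + 2 l$)
$\frac{v{\left(-4,p{\left(W{\left(1,h{\left(-1 \right)} \right)},-3 \right)} \right)}}{748} = \frac{-10 + 2 \left(-4\right)}{748} = \left(-10 - 8\right) \frac{1}{748} = \left(-18\right) \frac{1}{748} = - \frac{9}{374}$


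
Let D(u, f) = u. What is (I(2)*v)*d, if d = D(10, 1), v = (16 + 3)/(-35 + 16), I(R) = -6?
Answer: 60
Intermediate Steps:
v = -1 (v = 19/(-19) = 19*(-1/19) = -1)
d = 10
(I(2)*v)*d = -6*(-1)*10 = 6*10 = 60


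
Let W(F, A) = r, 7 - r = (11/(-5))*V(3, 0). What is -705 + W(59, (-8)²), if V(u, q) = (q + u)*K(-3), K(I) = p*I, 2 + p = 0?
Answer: -3292/5 ≈ -658.40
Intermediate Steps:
p = -2 (p = -2 + 0 = -2)
K(I) = -2*I
V(u, q) = 6*q + 6*u (V(u, q) = (q + u)*(-2*(-3)) = (q + u)*6 = 6*q + 6*u)
r = 233/5 (r = 7 - 11/(-5)*(6*0 + 6*3) = 7 - 11*(-⅕)*(0 + 18) = 7 - (-11)*18/5 = 7 - 1*(-198/5) = 7 + 198/5 = 233/5 ≈ 46.600)
W(F, A) = 233/5
-705 + W(59, (-8)²) = -705 + 233/5 = -3292/5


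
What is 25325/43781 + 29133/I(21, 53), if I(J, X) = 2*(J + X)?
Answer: 1279219973/6479588 ≈ 197.42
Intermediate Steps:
I(J, X) = 2*J + 2*X
25325/43781 + 29133/I(21, 53) = 25325/43781 + 29133/(2*21 + 2*53) = 25325*(1/43781) + 29133/(42 + 106) = 25325/43781 + 29133/148 = 1279219973/6479588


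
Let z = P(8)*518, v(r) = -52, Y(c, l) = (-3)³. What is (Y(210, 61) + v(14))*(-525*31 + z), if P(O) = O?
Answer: 958349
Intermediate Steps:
Y(c, l) = -27
z = 4144 (z = 8*518 = 4144)
(Y(210, 61) + v(14))*(-525*31 + z) = (-27 - 52)*(-525*31 + 4144) = -79*(-16275 + 4144) = -79*(-12131) = 958349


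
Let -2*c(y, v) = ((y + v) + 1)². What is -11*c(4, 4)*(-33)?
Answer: -29403/2 ≈ -14702.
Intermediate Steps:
c(y, v) = -(1 + v + y)²/2 (c(y, v) = -((y + v) + 1)²/2 = -((v + y) + 1)²/2 = -(1 + v + y)²/2)
-11*c(4, 4)*(-33) = -(-11)*(1 + 4 + 4)²/2*(-33) = -(-11)*9²/2*(-33) = -(-11)*81/2*(-33) = -11*(-81/2)*(-33) = (891/2)*(-33) = -29403/2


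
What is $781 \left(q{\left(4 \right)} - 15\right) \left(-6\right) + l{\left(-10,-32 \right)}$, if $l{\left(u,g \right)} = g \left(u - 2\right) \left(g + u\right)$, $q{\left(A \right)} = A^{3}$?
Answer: $-245742$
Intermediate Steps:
$l{\left(u,g \right)} = g \left(-2 + u\right) \left(g + u\right)$
$781 \left(q{\left(4 \right)} - 15\right) \left(-6\right) + l{\left(-10,-32 \right)} = 781 \left(4^{3} - 15\right) \left(-6\right) - 32 \left(\left(-10\right)^{2} - -64 - -20 - -320\right) = 781 \left(64 - 15\right) \left(-6\right) - 32 \left(100 + 64 + 20 + 320\right) = 781 \cdot 49 \left(-6\right) - 16128 = 781 \left(-294\right) - 16128 = -229614 - 16128 = -245742$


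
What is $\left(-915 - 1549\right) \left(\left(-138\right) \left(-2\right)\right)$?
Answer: $-680064$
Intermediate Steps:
$\left(-915 - 1549\right) \left(\left(-138\right) \left(-2\right)\right) = \left(-2464\right) 276 = -680064$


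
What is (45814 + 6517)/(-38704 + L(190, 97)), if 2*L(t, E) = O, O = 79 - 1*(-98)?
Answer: -104662/77231 ≈ -1.3552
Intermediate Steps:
O = 177 (O = 79 + 98 = 177)
L(t, E) = 177/2 (L(t, E) = (1/2)*177 = 177/2)
(45814 + 6517)/(-38704 + L(190, 97)) = (45814 + 6517)/(-38704 + 177/2) = 52331/(-77231/2) = 52331*(-2/77231) = -104662/77231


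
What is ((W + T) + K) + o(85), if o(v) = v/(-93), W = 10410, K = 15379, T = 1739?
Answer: 2560019/93 ≈ 27527.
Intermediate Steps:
o(v) = -v/93 (o(v) = v*(-1/93) = -v/93)
((W + T) + K) + o(85) = ((10410 + 1739) + 15379) - 1/93*85 = (12149 + 15379) - 85/93 = 27528 - 85/93 = 2560019/93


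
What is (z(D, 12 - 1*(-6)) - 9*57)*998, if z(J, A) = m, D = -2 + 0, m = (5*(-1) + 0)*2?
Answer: -521954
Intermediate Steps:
m = -10 (m = (-5 + 0)*2 = -5*2 = -10)
D = -2
z(J, A) = -10
(z(D, 12 - 1*(-6)) - 9*57)*998 = (-10 - 9*57)*998 = (-10 - 513)*998 = -523*998 = -521954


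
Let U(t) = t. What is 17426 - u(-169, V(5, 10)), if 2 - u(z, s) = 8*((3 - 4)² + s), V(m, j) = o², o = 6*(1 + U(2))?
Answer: 20024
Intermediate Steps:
o = 18 (o = 6*(1 + 2) = 6*3 = 18)
V(m, j) = 324 (V(m, j) = 18² = 324)
u(z, s) = -6 - 8*s (u(z, s) = 2 - 8*((3 - 4)² + s) = 2 - 8*((-1)² + s) = 2 - 8*(1 + s) = 2 - (8 + 8*s) = 2 + (-8 - 8*s) = -6 - 8*s)
17426 - u(-169, V(5, 10)) = 17426 - (-6 - 8*324) = 17426 - (-6 - 2592) = 17426 - 1*(-2598) = 17426 + 2598 = 20024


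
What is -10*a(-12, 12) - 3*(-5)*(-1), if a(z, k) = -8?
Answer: 65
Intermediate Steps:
-10*a(-12, 12) - 3*(-5)*(-1) = -10*(-8) - 3*(-5)*(-1) = 80 + 15*(-1) = 80 - 15 = 65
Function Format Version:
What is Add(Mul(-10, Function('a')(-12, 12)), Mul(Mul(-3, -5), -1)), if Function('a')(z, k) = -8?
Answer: 65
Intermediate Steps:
Add(Mul(-10, Function('a')(-12, 12)), Mul(Mul(-3, -5), -1)) = Add(Mul(-10, -8), Mul(Mul(-3, -5), -1)) = Add(80, Mul(15, -1)) = Add(80, -15) = 65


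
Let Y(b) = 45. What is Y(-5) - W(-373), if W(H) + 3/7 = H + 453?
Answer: -242/7 ≈ -34.571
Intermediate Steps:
W(H) = 3168/7 + H (W(H) = -3/7 + (H + 453) = -3/7 + (453 + H) = 3168/7 + H)
Y(-5) - W(-373) = 45 - (3168/7 - 373) = 45 - 1*557/7 = 45 - 557/7 = -242/7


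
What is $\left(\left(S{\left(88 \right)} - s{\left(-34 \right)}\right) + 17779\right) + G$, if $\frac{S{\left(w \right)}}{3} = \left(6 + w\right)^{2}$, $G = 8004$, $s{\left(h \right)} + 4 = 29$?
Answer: $52266$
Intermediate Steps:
$s{\left(h \right)} = 25$ ($s{\left(h \right)} = -4 + 29 = 25$)
$S{\left(w \right)} = 3 \left(6 + w\right)^{2}$
$\left(\left(S{\left(88 \right)} - s{\left(-34 \right)}\right) + 17779\right) + G = \left(\left(3 \left(6 + 88\right)^{2} - 25\right) + 17779\right) + 8004 = \left(\left(3 \cdot 94^{2} - 25\right) + 17779\right) + 8004 = \left(\left(3 \cdot 8836 - 25\right) + 17779\right) + 8004 = \left(\left(26508 - 25\right) + 17779\right) + 8004 = \left(26483 + 17779\right) + 8004 = 44262 + 8004 = 52266$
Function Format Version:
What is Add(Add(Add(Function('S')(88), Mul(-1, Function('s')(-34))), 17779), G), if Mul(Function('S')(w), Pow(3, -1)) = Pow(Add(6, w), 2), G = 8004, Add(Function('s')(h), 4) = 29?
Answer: 52266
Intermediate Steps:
Function('s')(h) = 25 (Function('s')(h) = Add(-4, 29) = 25)
Function('S')(w) = Mul(3, Pow(Add(6, w), 2))
Add(Add(Add(Function('S')(88), Mul(-1, Function('s')(-34))), 17779), G) = Add(Add(Add(Mul(3, Pow(Add(6, 88), 2)), Mul(-1, 25)), 17779), 8004) = Add(Add(Add(Mul(3, Pow(94, 2)), -25), 17779), 8004) = Add(Add(Add(Mul(3, 8836), -25), 17779), 8004) = Add(Add(Add(26508, -25), 17779), 8004) = Add(Add(26483, 17779), 8004) = Add(44262, 8004) = 52266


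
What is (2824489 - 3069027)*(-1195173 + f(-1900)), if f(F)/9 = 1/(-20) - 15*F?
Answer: 2295413281161/10 ≈ 2.2954e+11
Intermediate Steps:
f(F) = -9/20 - 135*F (f(F) = 9*(1/(-20) - 15*F) = 9*(-1/20 - 15*F) = -9/20 - 135*F)
(2824489 - 3069027)*(-1195173 + f(-1900)) = (2824489 - 3069027)*(-1195173 + (-9/20 - 135*(-1900))) = -244538*(-1195173 + (-9/20 + 256500)) = -244538*(-1195173 + 5129991/20) = -244538*(-18773469/20) = 2295413281161/10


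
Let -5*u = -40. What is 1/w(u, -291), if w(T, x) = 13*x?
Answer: -1/3783 ≈ -0.00026434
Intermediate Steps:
u = 8 (u = -⅕*(-40) = 8)
1/w(u, -291) = 1/(13*(-291)) = 1/(-3783) = -1/3783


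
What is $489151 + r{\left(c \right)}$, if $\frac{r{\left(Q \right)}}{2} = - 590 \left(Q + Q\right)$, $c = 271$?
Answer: $-150409$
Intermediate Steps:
$r{\left(Q \right)} = - 2360 Q$ ($r{\left(Q \right)} = 2 \left(- 590 \left(Q + Q\right)\right) = 2 \left(- 590 \cdot 2 Q\right) = 2 \left(- 1180 Q\right) = - 2360 Q$)
$489151 + r{\left(c \right)} = 489151 - 639560 = -150409$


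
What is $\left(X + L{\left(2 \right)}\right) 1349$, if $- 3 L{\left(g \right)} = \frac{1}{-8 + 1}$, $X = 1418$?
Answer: $\frac{40171871}{21} \approx 1.9129 \cdot 10^{6}$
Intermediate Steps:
$L{\left(g \right)} = \frac{1}{21}$ ($L{\left(g \right)} = - \frac{1}{3 \left(-8 + 1\right)} = - \frac{1}{3 \left(-7\right)} = \left(- \frac{1}{3}\right) \left(- \frac{1}{7}\right) = \frac{1}{21}$)
$\left(X + L{\left(2 \right)}\right) 1349 = \left(1418 + \frac{1}{21}\right) 1349 = \frac{29779}{21} \cdot 1349 = \frac{40171871}{21}$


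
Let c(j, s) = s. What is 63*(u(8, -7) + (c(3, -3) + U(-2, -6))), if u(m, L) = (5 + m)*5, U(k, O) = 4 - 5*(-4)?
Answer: 5418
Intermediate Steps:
U(k, O) = 24 (U(k, O) = 4 + 20 = 24)
u(m, L) = 25 + 5*m
63*(u(8, -7) + (c(3, -3) + U(-2, -6))) = 63*((25 + 5*8) + (-3 + 24)) = 63*((25 + 40) + 21) = 63*(65 + 21) = 63*86 = 5418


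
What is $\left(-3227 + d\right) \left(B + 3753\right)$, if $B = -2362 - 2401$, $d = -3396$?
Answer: $6689230$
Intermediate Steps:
$B = -4763$
$\left(-3227 + d\right) \left(B + 3753\right) = \left(-3227 - 3396\right) \left(-4763 + 3753\right) = \left(-6623\right) \left(-1010\right) = 6689230$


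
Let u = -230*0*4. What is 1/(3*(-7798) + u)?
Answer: -1/23394 ≈ -4.2746e-5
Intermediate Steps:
u = 0 (u = 0*4 = 0)
1/(3*(-7798) + u) = 1/(3*(-7798) + 0) = 1/(-23394 + 0) = 1/(-23394) = -1/23394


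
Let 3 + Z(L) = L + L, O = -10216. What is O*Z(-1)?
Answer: 51080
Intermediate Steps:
Z(L) = -3 + 2*L (Z(L) = -3 + (L + L) = -3 + 2*L)
O*Z(-1) = -10216*(-3 + 2*(-1)) = -10216*(-3 - 2) = -10216*(-5) = 51080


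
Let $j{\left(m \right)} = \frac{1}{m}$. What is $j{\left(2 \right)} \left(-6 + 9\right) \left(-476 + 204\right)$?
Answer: $-408$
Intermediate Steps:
$j{\left(2 \right)} \left(-6 + 9\right) \left(-476 + 204\right) = \frac{-6 + 9}{2} \left(-476 + 204\right) = \frac{1}{2} \cdot 3 \left(-272\right) = \frac{3}{2} \left(-272\right) = -408$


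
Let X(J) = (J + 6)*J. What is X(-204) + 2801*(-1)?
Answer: 37591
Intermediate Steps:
X(J) = J*(6 + J) (X(J) = (6 + J)*J = J*(6 + J))
X(-204) + 2801*(-1) = -204*(6 - 204) + 2801*(-1) = -204*(-198) - 2801 = 40392 - 2801 = 37591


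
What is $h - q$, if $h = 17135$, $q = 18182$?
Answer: $-1047$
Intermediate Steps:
$h - q = 17135 - 18182 = -1047$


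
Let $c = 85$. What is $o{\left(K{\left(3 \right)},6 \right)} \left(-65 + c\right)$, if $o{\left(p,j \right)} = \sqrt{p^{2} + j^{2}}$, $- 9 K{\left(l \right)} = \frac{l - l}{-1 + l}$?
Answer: $120$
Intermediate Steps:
$K{\left(l \right)} = 0$ ($K{\left(l \right)} = - \frac{\left(l - l\right) \frac{1}{-1 + l}}{9} = - \frac{0 \frac{1}{-1 + l}}{9} = \left(- \frac{1}{9}\right) 0 = 0$)
$o{\left(p,j \right)} = \sqrt{j^{2} + p^{2}}$
$o{\left(K{\left(3 \right)},6 \right)} \left(-65 + c\right) = \sqrt{6^{2} + 0^{2}} \left(-65 + 85\right) = \sqrt{36 + 0} \cdot 20 = \sqrt{36} \cdot 20 = 6 \cdot 20 = 120$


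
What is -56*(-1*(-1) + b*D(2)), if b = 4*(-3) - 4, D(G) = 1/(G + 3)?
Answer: 616/5 ≈ 123.20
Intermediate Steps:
D(G) = 1/(3 + G)
b = -16 (b = -12 - 4 = -16)
-56*(-1*(-1) + b*D(2)) = -56*(-1*(-1) - 16/(3 + 2)) = -56*(1 - 16/5) = -56*(-11/5) = 616/5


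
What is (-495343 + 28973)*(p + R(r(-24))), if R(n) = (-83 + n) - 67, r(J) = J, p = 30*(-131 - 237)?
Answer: 5229873180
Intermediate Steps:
p = -11040 (p = 30*(-368) = -11040)
R(n) = -150 + n
(-495343 + 28973)*(p + R(r(-24))) = (-495343 + 28973)*(-11040 + (-150 - 24)) = -466370*(-11040 - 174) = -466370*(-11214) = 5229873180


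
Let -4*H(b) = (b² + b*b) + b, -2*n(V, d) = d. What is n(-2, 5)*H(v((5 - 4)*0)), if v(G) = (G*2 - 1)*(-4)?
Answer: 45/2 ≈ 22.500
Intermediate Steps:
n(V, d) = -d/2
v(G) = 4 - 8*G (v(G) = (2*G - 1)*(-4) = (-1 + 2*G)*(-4) = 4 - 8*G)
H(b) = -b²/2 - b/4 (H(b) = -((b² + b*b) + b)/4 = -((b² + b²) + b)/4 = -(2*b² + b)/4 = -(b + 2*b²)/4 = -b²/2 - b/4)
n(-2, 5)*H(v((5 - 4)*0)) = (-½*5)*(-(4 - 8*(5 - 4)*0)*(1 + 2*(4 - 8*(5 - 4)*0))/4) = -(-5)*(4 - 8*0)*(1 + 2*(4 - 8*0))/8 = -(-5)*(4 + 0)*(1 + 2*(4 + 0))/8 = -(-5)*4*(1 + 2*4)/8 = -(-5)*4*(1 + 8)/8 = -(-5)*4*9/8 = -5/2*(-9) = 45/2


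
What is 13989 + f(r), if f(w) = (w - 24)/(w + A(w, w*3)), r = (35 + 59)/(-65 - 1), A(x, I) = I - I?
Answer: 658322/47 ≈ 14007.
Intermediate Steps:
A(x, I) = 0
r = -47/33 (r = 94/(-66) = 94*(-1/66) = -47/33 ≈ -1.4242)
f(w) = (-24 + w)/w (f(w) = (w - 24)/(w + 0) = (-24 + w)/w)
13989 + f(r) = 13989 + (-24 - 47/33)/(-47/33) = 13989 - 33/47*(-839/33) = 13989 + 839/47 = 658322/47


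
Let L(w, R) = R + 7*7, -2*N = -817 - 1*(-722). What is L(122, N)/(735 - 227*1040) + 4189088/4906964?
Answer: 492703696667/577414721290 ≈ 0.85329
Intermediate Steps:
N = 95/2 (N = -(-817 - 1*(-722))/2 = -(-817 + 722)/2 = -½*(-95) = 95/2 ≈ 47.500)
L(w, R) = 49 + R (L(w, R) = R + 49 = 49 + R)
L(122, N)/(735 - 227*1040) + 4189088/4906964 = (49 + 95/2)/(735 - 227*1040) + 4189088/4906964 = 193/(2*(735 - 236080)) + 4189088*(1/4906964) = (193/2)/(-235345) + 1047272/1226741 = (193/2)*(-1/235345) + 1047272/1226741 = -193/470690 + 1047272/1226741 = 492703696667/577414721290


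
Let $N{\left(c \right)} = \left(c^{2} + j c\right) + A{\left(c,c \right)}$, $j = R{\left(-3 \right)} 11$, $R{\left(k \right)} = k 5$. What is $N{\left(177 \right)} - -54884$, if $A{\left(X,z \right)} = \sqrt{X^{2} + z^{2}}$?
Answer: $57008 + 177 \sqrt{2} \approx 57258.0$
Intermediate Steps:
$R{\left(k \right)} = 5 k$
$j = -165$ ($j = 5 \left(-3\right) 11 = \left(-15\right) 11 = -165$)
$N{\left(c \right)} = c^{2} - 165 c + \sqrt{2} \sqrt{c^{2}}$ ($N{\left(c \right)} = \left(c^{2} - 165 c\right) + \sqrt{c^{2} + c^{2}} = \left(c^{2} - 165 c\right) + \sqrt{2 c^{2}} = \left(c^{2} - 165 c\right) + \sqrt{2} \sqrt{c^{2}} = c^{2} - 165 c + \sqrt{2} \sqrt{c^{2}}$)
$N{\left(177 \right)} - -54884 = \left(177^{2} - 29205 + \sqrt{2} \sqrt{177^{2}}\right) - -54884 = \left(31329 - 29205 + \sqrt{2} \sqrt{31329}\right) + 54884 = \left(31329 - 29205 + \sqrt{2} \cdot 177\right) + 54884 = \left(31329 - 29205 + 177 \sqrt{2}\right) + 54884 = \left(2124 + 177 \sqrt{2}\right) + 54884 = 57008 + 177 \sqrt{2}$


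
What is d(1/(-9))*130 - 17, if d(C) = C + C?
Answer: -413/9 ≈ -45.889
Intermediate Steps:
d(C) = 2*C
d(1/(-9))*130 - 17 = (2/(-9))*130 - 17 = (2*(-⅑))*130 - 17 = -2/9*130 - 17 = -260/9 - 17 = -413/9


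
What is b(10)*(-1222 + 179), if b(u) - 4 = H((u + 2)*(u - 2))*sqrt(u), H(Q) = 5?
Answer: -4172 - 5215*sqrt(10) ≈ -20663.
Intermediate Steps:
b(u) = 4 + 5*sqrt(u)
b(10)*(-1222 + 179) = (4 + 5*sqrt(10))*(-1222 + 179) = (4 + 5*sqrt(10))*(-1043) = -4172 - 5215*sqrt(10)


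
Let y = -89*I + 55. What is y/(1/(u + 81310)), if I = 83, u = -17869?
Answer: -465149412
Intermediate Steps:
y = -7332 (y = -89*83 + 55 = -7387 + 55 = -7332)
y/(1/(u + 81310)) = -7332/(1/(-17869 + 81310)) = -7332/(1/63441) = -7332/1/63441 = -7332*63441 = -465149412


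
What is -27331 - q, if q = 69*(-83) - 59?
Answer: -21545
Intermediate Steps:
q = -5786 (q = -5727 - 59 = -5786)
-27331 - q = -27331 - 1*(-5786) = -27331 + 5786 = -21545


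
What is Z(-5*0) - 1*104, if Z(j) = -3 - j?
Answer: -107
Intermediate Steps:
Z(-5*0) - 1*104 = (-3 - (-5)*0) - 1*104 = (-3 - 1*0) - 104 = (-3 + 0) - 104 = -3 - 104 = -107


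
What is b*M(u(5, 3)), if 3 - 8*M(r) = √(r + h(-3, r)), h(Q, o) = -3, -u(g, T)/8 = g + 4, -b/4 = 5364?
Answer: -8046 + 13410*I*√3 ≈ -8046.0 + 23227.0*I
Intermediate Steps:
b = -21456 (b = -4*5364 = -21456)
u(g, T) = -32 - 8*g (u(g, T) = -8*(g + 4) = -8*(4 + g) = -32 - 8*g)
M(r) = 3/8 - √(-3 + r)/8 (M(r) = 3/8 - √(r - 3)/8 = 3/8 - √(-3 + r)/8)
b*M(u(5, 3)) = -21456*(3/8 - √(-3 + (-32 - 8*5))/8) = -21456*(3/8 - √(-3 + (-32 - 40))/8) = -21456*(3/8 - √(-3 - 72)/8) = -21456*(3/8 - 5*I*√3/8) = -8046 + 13410*I*√3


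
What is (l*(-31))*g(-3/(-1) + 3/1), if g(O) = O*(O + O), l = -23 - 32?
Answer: 122760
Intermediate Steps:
l = -55
g(O) = 2*O² (g(O) = O*(2*O) = 2*O²)
(l*(-31))*g(-3/(-1) + 3/1) = (-55*(-31))*(2*(-3/(-1) + 3/1)²) = 1705*(2*(-3*(-1) + 3*1)²) = 1705*(2*(3 + 3)²) = 1705*(2*6²) = 1705*(2*36) = 1705*72 = 122760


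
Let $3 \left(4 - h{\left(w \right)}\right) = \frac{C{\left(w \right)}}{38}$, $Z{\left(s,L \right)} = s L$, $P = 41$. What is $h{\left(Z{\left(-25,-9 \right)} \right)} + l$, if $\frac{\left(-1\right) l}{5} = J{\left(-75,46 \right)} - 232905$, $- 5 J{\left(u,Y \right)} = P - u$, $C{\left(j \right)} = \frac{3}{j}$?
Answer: $\frac{9957714749}{8550} \approx 1.1646 \cdot 10^{6}$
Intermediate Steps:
$Z{\left(s,L \right)} = L s$
$J{\left(u,Y \right)} = - \frac{41}{5} + \frac{u}{5}$ ($J{\left(u,Y \right)} = - \frac{41 - u}{5} = - \frac{41}{5} + \frac{u}{5}$)
$h{\left(w \right)} = 4 - \frac{1}{38 w}$ ($h{\left(w \right)} = 4 - \frac{\frac{3}{w} \frac{1}{38}}{3} = 4 - \frac{\frac{3}{38} \frac{1}{w}}{3} = 4 - \frac{1}{38 w}$)
$l = 1164641$ ($l = - 5 \left(\left(- \frac{41}{5} + \frac{1}{5} \left(-75\right)\right) - 232905\right) = - 5 \left(\left(- \frac{41}{5} - 15\right) - 232905\right) = - 5 \left(- \frac{116}{5} - 232905\right) = \left(-5\right) \left(- \frac{1164641}{5}\right) = 1164641$)
$h{\left(Z{\left(-25,-9 \right)} \right)} + l = \left(4 - \frac{1}{38 \left(\left(-9\right) \left(-25\right)\right)}\right) + 1164641 = \left(4 - \frac{1}{38 \cdot 225}\right) + 1164641 = \left(4 - \frac{1}{8550}\right) + 1164641 = \frac{34199}{8550} + 1164641 = \frac{9957714749}{8550}$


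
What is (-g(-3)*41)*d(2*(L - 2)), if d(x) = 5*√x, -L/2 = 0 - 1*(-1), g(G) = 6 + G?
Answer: -1230*I*√2 ≈ -1739.5*I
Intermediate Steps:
L = -2 (L = -2*(0 - 1*(-1)) = -2*(0 + 1) = -2*1 = -2)
(-g(-3)*41)*d(2*(L - 2)) = (-(6 - 3)*41)*(5*√(2*(-2 - 2))) = (-1*3*41)*(5*√(2*(-4))) = (-3*41)*(5*√(-8)) = -615*2*I*√2 = -1230*I*√2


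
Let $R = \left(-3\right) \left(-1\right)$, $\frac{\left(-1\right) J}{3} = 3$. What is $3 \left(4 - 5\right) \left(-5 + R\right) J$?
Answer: $-54$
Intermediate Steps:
$J = -9$ ($J = \left(-3\right) 3 = -9$)
$R = 3$
$3 \left(4 - 5\right) \left(-5 + R\right) J = 3 \left(4 - 5\right) \left(-5 + 3\right) \left(-9\right) = 3 \left(\left(-1\right) \left(-2\right)\right) \left(-9\right) = 3 \cdot 2 \left(-9\right) = 6 \left(-9\right) = -54$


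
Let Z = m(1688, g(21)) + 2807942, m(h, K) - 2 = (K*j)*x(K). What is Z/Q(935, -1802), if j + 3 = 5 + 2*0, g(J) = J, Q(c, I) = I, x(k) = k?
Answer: -1404413/901 ≈ -1558.7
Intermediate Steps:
j = 2 (j = -3 + (5 + 2*0) = -3 + (5 + 0) = -3 + 5 = 2)
m(h, K) = 2 + 2*K² (m(h, K) = 2 + (K*2)*K = 2 + (2*K)*K = 2 + 2*K²)
Z = 2808826 (Z = (2 + 2*21²) + 2807942 = (2 + 2*441) + 2807942 = (2 + 882) + 2807942 = 884 + 2807942 = 2808826)
Z/Q(935, -1802) = 2808826/(-1802) = 2808826*(-1/1802) = -1404413/901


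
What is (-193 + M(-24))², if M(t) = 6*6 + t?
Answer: 32761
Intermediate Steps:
M(t) = 36 + t
(-193 + M(-24))² = (-193 + (36 - 24))² = (-193 + 12)² = (-181)² = 32761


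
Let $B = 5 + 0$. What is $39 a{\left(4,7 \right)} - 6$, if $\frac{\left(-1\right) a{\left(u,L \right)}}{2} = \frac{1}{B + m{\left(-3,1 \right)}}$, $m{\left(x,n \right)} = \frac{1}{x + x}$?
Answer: $- \frac{642}{29} \approx -22.138$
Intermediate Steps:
$B = 5$
$m{\left(x,n \right)} = \frac{1}{2 x}$
$a{\left(u,L \right)} = - \frac{12}{29}$ ($a{\left(u,L \right)} = - \frac{2}{5 + \frac{1}{2 \left(-3\right)}} = - \frac{2}{5 + \frac{1}{2} \left(- \frac{1}{3}\right)} = - \frac{2}{5 - \frac{1}{6}} = - \frac{2}{\frac{29}{6}} = \left(-2\right) \frac{6}{29} = - \frac{12}{29}$)
$39 a{\left(4,7 \right)} - 6 = 39 \left(- \frac{12}{29}\right) - 6 = - \frac{468}{29} - 6 = - \frac{642}{29}$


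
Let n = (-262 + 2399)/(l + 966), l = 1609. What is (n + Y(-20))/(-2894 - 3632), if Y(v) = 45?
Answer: -59006/8402225 ≈ -0.0070227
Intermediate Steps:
n = 2137/2575 (n = (-262 + 2399)/(1609 + 966) = 2137/2575 ≈ 0.82990)
(n + Y(-20))/(-2894 - 3632) = (2137/2575 + 45)/(-2894 - 3632) = (118012/2575)/(-6526) = (118012/2575)*(-1/6526) = -59006/8402225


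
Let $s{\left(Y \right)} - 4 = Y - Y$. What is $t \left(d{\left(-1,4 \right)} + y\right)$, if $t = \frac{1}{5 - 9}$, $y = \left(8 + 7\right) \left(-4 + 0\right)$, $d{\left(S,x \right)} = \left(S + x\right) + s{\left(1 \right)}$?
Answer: $\frac{53}{4} \approx 13.25$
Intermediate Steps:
$s{\left(Y \right)} = 4$ ($s{\left(Y \right)} = 4 + \left(Y - Y\right) = 4 + 0 = 4$)
$d{\left(S,x \right)} = 4 + S + x$ ($d{\left(S,x \right)} = \left(S + x\right) + 4 = 4 + S + x$)
$y = -60$ ($y = 15 \left(-4\right) = -60$)
$t = - \frac{1}{4}$ ($t = \frac{1}{-4} = - \frac{1}{4} \approx -0.25$)
$t \left(d{\left(-1,4 \right)} + y\right) = - \frac{\left(4 - 1 + 4\right) - 60}{4} = - \frac{7 - 60}{4} = \left(- \frac{1}{4}\right) \left(-53\right) = \frac{53}{4}$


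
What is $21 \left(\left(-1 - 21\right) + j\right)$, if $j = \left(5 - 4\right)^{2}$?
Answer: $-441$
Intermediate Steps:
$j = 1$ ($j = 1^{2} = 1$)
$21 \left(\left(-1 - 21\right) + j\right) = 21 \left(\left(-1 - 21\right) + 1\right) = 21 \left(-22 + 1\right) = 21 \left(-21\right) = -441$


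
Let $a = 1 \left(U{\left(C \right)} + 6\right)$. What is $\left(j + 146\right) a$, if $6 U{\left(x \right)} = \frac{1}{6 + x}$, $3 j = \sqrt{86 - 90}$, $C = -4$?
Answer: $\frac{5329}{6} + \frac{73 i}{18} \approx 888.17 + 4.0556 i$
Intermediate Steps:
$j = \frac{2 i}{3}$ ($j = \frac{\sqrt{86 - 90}}{3} = \frac{\sqrt{-4}}{3} = \frac{2 i}{3} \approx 0.66667 i$)
$U{\left(x \right)} = \frac{1}{6 \left(6 + x\right)}$
$a = \frac{73}{12}$ ($a = 1 \left(\frac{1}{6 \left(6 - 4\right)} + 6\right) = 1 \left(\frac{1}{6 \cdot 2} + 6\right) = 1 \left(\frac{1}{6} \cdot \frac{1}{2} + 6\right) = 1 \left(\frac{1}{12} + 6\right) = 1 \cdot \frac{73}{12} = \frac{73}{12} \approx 6.0833$)
$\left(j + 146\right) a = \left(\frac{2 i}{3} + 146\right) \frac{73}{12} = \left(146 + \frac{2 i}{3}\right) \frac{73}{12} = \frac{5329}{6} + \frac{73 i}{18}$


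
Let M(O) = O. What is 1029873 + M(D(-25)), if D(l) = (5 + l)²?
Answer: 1030273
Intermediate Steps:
1029873 + M(D(-25)) = 1029873 + (5 - 25)² = 1029873 + (-20)² = 1029873 + 400 = 1030273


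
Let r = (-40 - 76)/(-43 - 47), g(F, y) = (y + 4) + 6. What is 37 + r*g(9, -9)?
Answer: 1723/45 ≈ 38.289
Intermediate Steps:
g(F, y) = 10 + y (g(F, y) = (4 + y) + 6 = 10 + y)
r = 58/45 (r = -116/(-90) = -116*(-1/90) = 58/45 ≈ 1.2889)
37 + r*g(9, -9) = 37 + 58*(10 - 9)/45 = 37 + (58/45)*1 = 37 + 58/45 = 1723/45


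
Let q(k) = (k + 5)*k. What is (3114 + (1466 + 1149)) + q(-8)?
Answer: 5753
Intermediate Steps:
q(k) = k*(5 + k) (q(k) = (5 + k)*k = k*(5 + k))
(3114 + (1466 + 1149)) + q(-8) = (3114 + (1466 + 1149)) - 8*(5 - 8) = (3114 + 2615) - 8*(-3) = 5729 + 24 = 5753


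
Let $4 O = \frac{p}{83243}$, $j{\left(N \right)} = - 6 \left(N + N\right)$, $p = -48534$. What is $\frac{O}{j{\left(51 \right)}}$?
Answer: $\frac{8089}{33963144} \approx 0.00023817$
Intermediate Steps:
$j{\left(N \right)} = - 12 N$ ($j{\left(N \right)} = - 6 \cdot 2 N = - 12 N$)
$O = - \frac{24267}{166486}$ ($O = \frac{\left(-48534\right) \frac{1}{83243}}{4} = \frac{1}{4} \left(- \frac{48534}{83243}\right) = - \frac{24267}{166486} \approx -0.14576$)
$\frac{O}{j{\left(51 \right)}} = - \frac{24267}{166486 \left(\left(-12\right) 51\right)} = - \frac{24267}{166486 \left(-612\right)} = \left(- \frac{24267}{166486}\right) \left(- \frac{1}{612}\right) = \frac{8089}{33963144}$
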